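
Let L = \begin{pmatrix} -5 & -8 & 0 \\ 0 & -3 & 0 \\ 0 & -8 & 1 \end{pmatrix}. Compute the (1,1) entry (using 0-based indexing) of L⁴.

Characteristic polynomial: μ^3 + 7μ^2 + 7μ - 15 = (μ - 1)(μ + 3)(μ + 5), so the eigenvalues are -5, -3, 1.
μ=-5: eigenvector (1, 0, 0).
μ=-3: eigenvector (-4, 1, 2).
μ=1: eigenvector (0, 0, 1).
P = [[1, -4, 0], [0, 1, 0], [0, 2, 1]], D = diag(-5, -3, 1), P⁻¹ = [[1, 4, 0], [0, 1, 0], [0, -2, 1]].
L⁴ = P·diag(625, 81, 1)·P⁻¹ = [[625, 2176, 0], [0, 81, 0], [0, 160, 1]].
The requested entry is 81.

81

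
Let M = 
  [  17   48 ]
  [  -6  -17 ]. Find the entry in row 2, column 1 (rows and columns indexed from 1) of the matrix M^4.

0

Characteristic polynomial: r^2 - 1 = (r - 1)(r + 1), so the eigenvalues are -1, 1.
r=-1: eigenvector (-8, 3).
r=1: eigenvector (-3, 1).
P = [[-8, -3], [3, 1]], D = diag(-1, 1), P⁻¹ = [[1, 3], [-3, -8]].
M⁴ = P·diag(1, 1)·P⁻¹ = [[1, 0], [0, 1]].
The requested entry is 0.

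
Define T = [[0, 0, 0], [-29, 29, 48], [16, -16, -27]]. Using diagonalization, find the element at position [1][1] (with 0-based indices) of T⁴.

Characteristic polynomial: λ^3 - 2λ^2 - 15λ = λ(λ - 5)(λ + 3), so the eigenvalues are -3, 0, 5.
λ=-3: eigenvector (0, -3, 2).
λ=0: eigenvector (1, 1, 0).
λ=5: eigenvector (0, -2, 1).
P = [[0, 1, 0], [-3, 1, -2], [2, 0, 1]], D = diag(-3, 0, 5), P⁻¹ = [[-1, 1, 2], [1, 0, 0], [2, -2, -3]].
T⁴ = P·diag(81, 0, 625)·P⁻¹ = [[0, 0, 0], [-2257, 2257, 3264], [1088, -1088, -1551]].
The requested entry is 2257.

2257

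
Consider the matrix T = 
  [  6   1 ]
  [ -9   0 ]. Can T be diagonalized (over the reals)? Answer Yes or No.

Characteristic polynomial: p(r) = r^2 - 6r + 9 = (r - 3)^2.
r = 3 has algebraic multiplicity 2; rank(T − 3I) = 1, so geometric multiplicity = 1.
Geometric multiplicity < algebraic multiplicity, so T is not diagonalizable.

No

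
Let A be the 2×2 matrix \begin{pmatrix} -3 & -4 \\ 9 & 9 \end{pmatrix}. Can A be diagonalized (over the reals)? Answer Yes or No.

No

Characteristic polynomial: p(λ) = λ^2 - 6λ + 9 = (λ - 3)^2.
λ = 3 has algebraic multiplicity 2; rank(A − 3I) = 1, so geometric multiplicity = 1.
Geometric multiplicity < algebraic multiplicity, so A is not diagonalizable.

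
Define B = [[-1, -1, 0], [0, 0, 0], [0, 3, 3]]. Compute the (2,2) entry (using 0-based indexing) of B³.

Characteristic polynomial: r^3 - 2r^2 - 3r = r(r - 3)(r + 1), so the eigenvalues are -1, 0, 3.
r=-1: eigenvector (1, 0, 0).
r=0: eigenvector (-1, 1, -1).
r=3: eigenvector (0, 0, 1).
P = [[1, -1, 0], [0, 1, 0], [0, -1, 1]], D = diag(-1, 0, 3), P⁻¹ = [[1, 1, 0], [0, 1, 0], [0, 1, 1]].
B³ = P·diag(-1, 0, 27)·P⁻¹ = [[-1, -1, 0], [0, 0, 0], [0, 27, 27]].
The requested entry is 27.

27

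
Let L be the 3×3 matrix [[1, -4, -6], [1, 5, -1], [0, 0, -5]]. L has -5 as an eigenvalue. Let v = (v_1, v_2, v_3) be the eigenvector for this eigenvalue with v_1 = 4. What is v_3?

L + 5I = [[6, -4, -6], [1, 10, -1], [0, 0, 0]].
Solving (L + 5I)v = 0 gives the eigenspace spanned by (4, 0, 4).
With v_1 = 4, v = (4, 0, 4), so v_3 = 4.

4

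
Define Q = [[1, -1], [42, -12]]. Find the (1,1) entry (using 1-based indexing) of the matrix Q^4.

Characteristic polynomial: t^2 + 11t + 30 = (t + 5)(t + 6), so the eigenvalues are -6, -5.
t=-6: eigenvector (1, 7).
t=-5: eigenvector (1, 6).
P = [[1, 1], [7, 6]], D = diag(-6, -5), P⁻¹ = [[-6, 1], [7, -1]].
Q⁴ = P·diag(1296, 625)·P⁻¹ = [[-3401, 671], [-28182, 5322]].
The requested entry is -3401.

-3401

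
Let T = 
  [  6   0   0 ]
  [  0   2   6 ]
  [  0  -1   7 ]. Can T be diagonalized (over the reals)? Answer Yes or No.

Characteristic polynomial: p(λ) = λ^3 - 15λ^2 + 74λ - 120 = (λ - 6)(λ - 5)(λ - 4).
All 3 eigenvalues are distinct, so T is diagonalizable.

Yes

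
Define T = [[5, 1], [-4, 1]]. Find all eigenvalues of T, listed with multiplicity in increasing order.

Characteristic polynomial: p(λ) = λ^2 - 6λ + 9 = (λ - 3)^2.
Roots (with multiplicity): 3, 3.

3, 3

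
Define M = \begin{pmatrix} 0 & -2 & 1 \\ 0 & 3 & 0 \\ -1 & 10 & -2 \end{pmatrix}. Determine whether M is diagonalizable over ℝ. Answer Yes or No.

No

Characteristic polynomial: p(s) = s^3 - s^2 - 5s - 3 = (s - 3)(s + 1)^2.
s = -1 has algebraic multiplicity 2; rank(M + 1I) = 2, so geometric multiplicity = 1.
Geometric multiplicity < algebraic multiplicity, so M is not diagonalizable.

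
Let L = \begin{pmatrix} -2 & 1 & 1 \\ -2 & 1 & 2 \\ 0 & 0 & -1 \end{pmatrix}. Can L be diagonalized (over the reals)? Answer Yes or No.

Characteristic polynomial: p(λ) = λ^3 + 2λ^2 + λ = λ(λ + 1)^2.
λ = -1 has algebraic multiplicity 2; rank(L + 1I) = 1, so geometric multiplicity = 2.
Every eigenvalue has geometric = algebraic multiplicity, so L is diagonalizable.

Yes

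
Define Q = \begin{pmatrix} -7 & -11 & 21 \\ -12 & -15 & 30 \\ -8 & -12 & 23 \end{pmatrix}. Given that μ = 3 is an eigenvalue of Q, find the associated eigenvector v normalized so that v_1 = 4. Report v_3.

4

Q − 3I = [[-10, -11, 21], [-12, -18, 30], [-8, -12, 20]].
Solving (Q − 3I)v = 0 gives the eigenspace spanned by (4, 4, 4).
With v_1 = 4, v = (4, 4, 4), so v_3 = 4.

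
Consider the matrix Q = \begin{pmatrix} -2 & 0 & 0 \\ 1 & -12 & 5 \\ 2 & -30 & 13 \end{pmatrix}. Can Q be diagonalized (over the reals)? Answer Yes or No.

No

Characteristic polynomial: p(t) = t^3 + t^2 - 8t - 12 = (t - 3)(t + 2)^2.
t = -2 has algebraic multiplicity 2; rank(Q + 2I) = 2, so geometric multiplicity = 1.
Geometric multiplicity < algebraic multiplicity, so Q is not diagonalizable.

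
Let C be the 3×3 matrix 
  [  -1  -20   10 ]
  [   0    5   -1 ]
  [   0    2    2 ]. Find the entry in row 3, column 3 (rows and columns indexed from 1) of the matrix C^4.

Characteristic polynomial: μ^3 - 6μ^2 + 5μ + 12 = (μ - 4)(μ - 3)(μ + 1), so the eigenvalues are -1, 3, 4.
μ=-1: eigenvector (1, 0, 0).
μ=4: eigenvector (-2, 1, 1).
μ=3: eigenvector (0, -1, -2).
P = [[1, -2, 0], [0, 1, -1], [0, 1, -2]], D = diag(-1, 4, 3), P⁻¹ = [[1, 4, -2], [0, 2, -1], [0, 1, -1]].
C⁴ = P·diag(1, 256, 81)·P⁻¹ = [[1, -1020, 510], [0, 431, -175], [0, 350, -94]].
The requested entry is -94.

-94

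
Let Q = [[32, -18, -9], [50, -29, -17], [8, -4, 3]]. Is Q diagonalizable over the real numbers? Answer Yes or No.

Characteristic polynomial: p(μ) = μ^3 - 6μ^2 - 15μ + 100 = (μ - 5)^2(μ + 4).
μ = 5 has algebraic multiplicity 2; rank(Q − 5I) = 2, so geometric multiplicity = 1.
Geometric multiplicity < algebraic multiplicity, so Q is not diagonalizable.

No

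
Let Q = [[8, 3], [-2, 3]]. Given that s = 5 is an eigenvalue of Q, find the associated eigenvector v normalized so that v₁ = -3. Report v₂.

Q − 5I = [[3, 3], [-2, -2]].
Solving (Q − 5I)v = 0 gives the eigenspace spanned by (-3, 3).
With v₁ = -3, v = (-3, 3), so v₂ = 3.

3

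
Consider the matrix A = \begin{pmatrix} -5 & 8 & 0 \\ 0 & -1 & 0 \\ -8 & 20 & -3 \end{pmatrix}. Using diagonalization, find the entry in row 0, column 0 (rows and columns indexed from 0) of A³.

-125

Characteristic polynomial: μ^3 + 9μ^2 + 23μ + 15 = (μ + 1)(μ + 3)(μ + 5), so the eigenvalues are -5, -3, -1.
μ=-3: eigenvector (0, 0, 1).
μ=-1: eigenvector (2, 1, 2).
μ=-5: eigenvector (1, 0, 4).
P = [[0, 2, 1], [0, 1, 0], [1, 2, 4]], D = diag(-3, -1, -5), P⁻¹ = [[-4, 6, 1], [0, 1, 0], [1, -2, 0]].
A³ = P·diag(-27, -1, -125)·P⁻¹ = [[-125, 248, 0], [0, -1, 0], [-392, 836, -27]].
The requested entry is -125.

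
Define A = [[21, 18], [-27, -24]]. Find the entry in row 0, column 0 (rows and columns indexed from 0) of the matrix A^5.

16281

Characteristic polynomial: t^2 + 3t - 18 = (t - 3)(t + 6), so the eigenvalues are -6, 3.
t=-6: eigenvector (-2, 3).
t=3: eigenvector (1, -1).
P = [[-2, 1], [3, -1]], D = diag(-6, 3), P⁻¹ = [[1, 1], [3, 2]].
A⁵ = P·diag(-7776, 243)·P⁻¹ = [[16281, 16038], [-24057, -23814]].
The requested entry is 16281.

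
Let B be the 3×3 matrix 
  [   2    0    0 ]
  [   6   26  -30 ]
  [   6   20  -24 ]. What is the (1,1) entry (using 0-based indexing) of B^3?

Characteristic polynomial: s^3 - 4s^2 - 20s + 48 = (s - 6)(s - 2)(s + 4), so the eigenvalues are -4, 2, 6.
s=6: eigenvector (0, 3, 2).
s=2: eigenvector (1, 1, 1).
s=-4: eigenvector (0, 1, 1).
P = [[0, 1, 0], [3, 1, 1], [2, 1, 1]], D = diag(6, 2, -4), P⁻¹ = [[0, 1, -1], [1, 0, 0], [-1, -2, 3]].
B³ = P·diag(216, 8, -64)·P⁻¹ = [[8, 0, 0], [72, 776, -840], [72, 560, -624]].
The requested entry is 776.

776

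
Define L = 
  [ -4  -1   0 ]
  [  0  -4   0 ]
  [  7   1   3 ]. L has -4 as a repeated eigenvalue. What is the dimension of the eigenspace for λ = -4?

L + 4I = [[0, -1, 0], [0, 0, 0], [7, 1, 7]].
This matrix has rank 2, so its null space has dimension 3 − 2 = 1.

1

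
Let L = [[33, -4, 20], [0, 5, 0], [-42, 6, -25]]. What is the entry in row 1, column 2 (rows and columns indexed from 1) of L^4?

Characteristic polynomial: s^3 - 13s^2 + 55s - 75 = (s - 5)^2(s - 3), so the eigenvalues are 3, 5, 5.
s=5: eigenvector (5, 0, -7).
s=3: eigenvector (-2, 0, 3).
s=5: eigenvector (-2, 1, 3).
P = [[5, -2, -2], [0, 0, 1], [-7, 3, 3]], D = diag(5, 3, 5), P⁻¹ = [[3, 0, 2], [7, -1, 5], [0, 1, 0]].
L⁴ = P·diag(625, 81, 625)·P⁻¹ = [[8241, -1088, 5440], [0, 625, 0], [-11424, 1632, -7535]].
The requested entry is -1088.

-1088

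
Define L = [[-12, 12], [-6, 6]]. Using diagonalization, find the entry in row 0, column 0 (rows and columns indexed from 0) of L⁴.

2592

Characteristic polynomial: r^2 + 6r = r(r + 6), so the eigenvalues are -6, 0.
r=-6: eigenvector (-2, -1).
r=0: eigenvector (1, 1).
P = [[-2, 1], [-1, 1]], D = diag(-6, 0), P⁻¹ = [[-1, 1], [-1, 2]].
L⁴ = P·diag(1296, 0)·P⁻¹ = [[2592, -2592], [1296, -1296]].
The requested entry is 2592.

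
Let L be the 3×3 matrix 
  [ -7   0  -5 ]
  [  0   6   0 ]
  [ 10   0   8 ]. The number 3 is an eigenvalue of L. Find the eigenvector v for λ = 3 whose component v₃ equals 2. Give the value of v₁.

-1

L − 3I = [[-10, 0, -5], [0, 3, 0], [10, 0, 5]].
Solving (L − 3I)v = 0 gives the eigenspace spanned by (-1, 0, 2).
With v₃ = 2, v = (-1, 0, 2), so v₁ = -1.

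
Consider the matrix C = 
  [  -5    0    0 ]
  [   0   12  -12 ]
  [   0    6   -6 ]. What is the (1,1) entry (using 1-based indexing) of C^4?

Characteristic polynomial: μ^3 - μ^2 - 30μ = μ(μ - 6)(μ + 5), so the eigenvalues are -5, 0, 6.
μ=-5: eigenvector (1, 0, 0).
μ=0: eigenvector (0, 1, 1).
μ=6: eigenvector (0, -2, -1).
P = [[1, 0, 0], [0, 1, -2], [0, 1, -1]], D = diag(-5, 0, 6), P⁻¹ = [[1, 0, 0], [0, -1, 2], [0, -1, 1]].
C⁴ = P·diag(625, 0, 1296)·P⁻¹ = [[625, 0, 0], [0, 2592, -2592], [0, 1296, -1296]].
The requested entry is 625.

625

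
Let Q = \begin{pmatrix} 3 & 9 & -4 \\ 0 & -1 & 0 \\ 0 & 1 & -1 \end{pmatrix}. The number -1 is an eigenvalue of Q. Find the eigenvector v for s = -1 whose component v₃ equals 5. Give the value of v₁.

Q + 1I = [[4, 9, -4], [0, 0, 0], [0, 1, 0]].
Solving (Q + 1I)v = 0 gives the eigenspace spanned by (5, 0, 5).
With v₃ = 5, v = (5, 0, 5), so v₁ = 5.

5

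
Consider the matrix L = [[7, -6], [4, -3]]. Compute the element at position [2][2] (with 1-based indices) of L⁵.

Characteristic polynomial: r^2 - 4r + 3 = (r - 3)(r - 1), so the eigenvalues are 1, 3.
r=1: eigenvector (1, 1).
r=3: eigenvector (-3, -2).
P = [[1, -3], [1, -2]], D = diag(1, 3), P⁻¹ = [[-2, 3], [-1, 1]].
L⁵ = P·diag(1, 243)·P⁻¹ = [[727, -726], [484, -483]].
The requested entry is -483.

-483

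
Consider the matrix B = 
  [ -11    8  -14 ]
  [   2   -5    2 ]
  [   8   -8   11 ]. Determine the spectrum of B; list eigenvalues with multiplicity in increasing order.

Characteristic polynomial: p(r) = r^3 + 5r^2 - 9r - 45 = (r - 3)(r + 3)(r + 5).
Roots (with multiplicity): -5, -3, 3.

-5, -3, 3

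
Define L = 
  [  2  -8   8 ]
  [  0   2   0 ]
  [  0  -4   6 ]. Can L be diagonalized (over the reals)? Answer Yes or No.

Characteristic polynomial: p(s) = s^3 - 10s^2 + 28s - 24 = (s - 6)(s - 2)^2.
s = 2 has algebraic multiplicity 2; rank(L − 2I) = 1, so geometric multiplicity = 2.
Every eigenvalue has geometric = algebraic multiplicity, so L is diagonalizable.

Yes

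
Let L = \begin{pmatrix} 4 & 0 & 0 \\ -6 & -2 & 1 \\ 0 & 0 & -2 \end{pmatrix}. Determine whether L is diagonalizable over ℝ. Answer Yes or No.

Characteristic polynomial: p(s) = s^3 - 12s - 16 = (s - 4)(s + 2)^2.
s = -2 has algebraic multiplicity 2; rank(L + 2I) = 2, so geometric multiplicity = 1.
Geometric multiplicity < algebraic multiplicity, so L is not diagonalizable.

No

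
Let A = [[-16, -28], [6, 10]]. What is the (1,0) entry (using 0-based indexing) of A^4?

-720

Characteristic polynomial: λ^2 + 6λ + 8 = (λ + 2)(λ + 4), so the eigenvalues are -4, -2.
λ=-4: eigenvector (7, -3).
λ=-2: eigenvector (-2, 1).
P = [[7, -2], [-3, 1]], D = diag(-4, -2), P⁻¹ = [[1, 2], [3, 7]].
A⁴ = P·diag(256, 16)·P⁻¹ = [[1696, 3360], [-720, -1424]].
The requested entry is -720.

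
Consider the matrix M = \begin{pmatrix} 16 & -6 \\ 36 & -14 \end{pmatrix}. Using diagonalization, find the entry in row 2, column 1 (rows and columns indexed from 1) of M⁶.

24192

Characteristic polynomial: r^2 - 2r - 8 = (r - 4)(r + 2), so the eigenvalues are -2, 4.
r=-2: eigenvector (1, 3).
r=4: eigenvector (-1, -2).
P = [[1, -1], [3, -2]], D = diag(-2, 4), P⁻¹ = [[-2, 1], [-3, 1]].
M⁶ = P·diag(64, 4096)·P⁻¹ = [[12160, -4032], [24192, -8000]].
The requested entry is 24192.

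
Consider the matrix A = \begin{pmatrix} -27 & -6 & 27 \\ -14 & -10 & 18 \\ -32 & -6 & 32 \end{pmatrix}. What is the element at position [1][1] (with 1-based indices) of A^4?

-2931

Characteristic polynomial: λ^3 + 5λ^2 - 26λ - 120 = (λ - 5)(λ + 4)(λ + 6), so the eigenvalues are -6, -4, 5.
λ=-4: eigenvector (3, 2, 3).
λ=-6: eigenvector (1, 1, 1).
λ=5: eigenvector (3, 2, 4).
P = [[3, 1, 3], [2, 1, 2], [3, 1, 4]], D = diag(-4, -6, 5), P⁻¹ = [[2, -1, -1], [-2, 3, 0], [-1, 0, 1]].
A⁴ = P·diag(256, 1296, 625)·P⁻¹ = [[-2931, 3120, 1107], [-2818, 3376, 738], [-3556, 3120, 1732]].
The requested entry is -2931.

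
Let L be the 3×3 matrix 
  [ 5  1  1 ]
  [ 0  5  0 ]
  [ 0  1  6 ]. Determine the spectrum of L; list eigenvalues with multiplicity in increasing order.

Characteristic polynomial: p(μ) = μ^3 - 16μ^2 + 85μ - 150 = (μ - 6)(μ - 5)^2.
Roots (with multiplicity): 5, 5, 6.

5, 5, 6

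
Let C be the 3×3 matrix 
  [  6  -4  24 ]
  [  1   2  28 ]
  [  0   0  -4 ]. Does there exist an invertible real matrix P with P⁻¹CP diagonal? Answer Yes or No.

Characteristic polynomial: p(s) = s^3 - 4s^2 - 16s + 64 = (s - 4)^2(s + 4).
s = 4 has algebraic multiplicity 2; rank(C − 4I) = 2, so geometric multiplicity = 1.
Geometric multiplicity < algebraic multiplicity, so C is not diagonalizable.

No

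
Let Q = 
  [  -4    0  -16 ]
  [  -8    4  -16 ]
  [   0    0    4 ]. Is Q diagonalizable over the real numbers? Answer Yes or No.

Yes

Characteristic polynomial: p(μ) = μ^3 - 4μ^2 - 16μ + 64 = (μ - 4)^2(μ + 4).
μ = 4 has algebraic multiplicity 2; rank(Q − 4I) = 1, so geometric multiplicity = 2.
Every eigenvalue has geometric = algebraic multiplicity, so Q is diagonalizable.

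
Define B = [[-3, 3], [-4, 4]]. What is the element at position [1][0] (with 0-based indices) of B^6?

Characteristic polynomial: λ^2 - λ = λ(λ - 1), so the eigenvalues are 0, 1.
λ=0: eigenvector (1, 1).
λ=1: eigenvector (3, 4).
P = [[1, 3], [1, 4]], D = diag(0, 1), P⁻¹ = [[4, -3], [-1, 1]].
B⁶ = P·diag(0, 1)·P⁻¹ = [[-3, 3], [-4, 4]].
The requested entry is -4.

-4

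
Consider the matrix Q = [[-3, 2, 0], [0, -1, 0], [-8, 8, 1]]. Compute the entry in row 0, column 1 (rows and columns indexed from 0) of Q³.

26

Characteristic polynomial: t^3 + 3t^2 - t - 3 = (t - 1)(t + 1)(t + 3), so the eigenvalues are -3, -1, 1.
t=-3: eigenvector (1, 0, 2).
t=-1: eigenvector (1, 1, 0).
t=1: eigenvector (0, 0, 1).
P = [[1, 1, 0], [0, 1, 0], [2, 0, 1]], D = diag(-3, -1, 1), P⁻¹ = [[1, -1, 0], [0, 1, 0], [-2, 2, 1]].
Q³ = P·diag(-27, -1, 1)·P⁻¹ = [[-27, 26, 0], [0, -1, 0], [-56, 56, 1]].
The requested entry is 26.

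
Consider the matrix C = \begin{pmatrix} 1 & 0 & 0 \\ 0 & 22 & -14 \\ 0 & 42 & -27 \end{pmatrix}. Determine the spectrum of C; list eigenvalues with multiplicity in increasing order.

-6, 1, 1

Characteristic polynomial: p(s) = s^3 + 4s^2 - 11s + 6 = (s - 1)^2(s + 6).
Roots (with multiplicity): -6, 1, 1.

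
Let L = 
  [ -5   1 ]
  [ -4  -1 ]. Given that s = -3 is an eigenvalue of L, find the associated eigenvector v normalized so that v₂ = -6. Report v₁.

-3

L + 3I = [[-2, 1], [-4, 2]].
Solving (L + 3I)v = 0 gives the eigenspace spanned by (-3, -6).
With v₂ = -6, v = (-3, -6), so v₁ = -3.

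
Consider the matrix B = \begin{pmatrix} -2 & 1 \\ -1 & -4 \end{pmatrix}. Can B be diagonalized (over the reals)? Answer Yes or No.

Characteristic polynomial: p(s) = s^2 + 6s + 9 = (s + 3)^2.
s = -3 has algebraic multiplicity 2; rank(B + 3I) = 1, so geometric multiplicity = 1.
Geometric multiplicity < algebraic multiplicity, so B is not diagonalizable.

No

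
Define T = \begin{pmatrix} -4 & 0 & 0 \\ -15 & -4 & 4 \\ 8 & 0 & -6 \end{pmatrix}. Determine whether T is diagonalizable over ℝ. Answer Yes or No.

No

Characteristic polynomial: p(λ) = λ^3 + 14λ^2 + 64λ + 96 = (λ + 4)^2(λ + 6).
λ = -4 has algebraic multiplicity 2; rank(T + 4I) = 2, so geometric multiplicity = 1.
Geometric multiplicity < algebraic multiplicity, so T is not diagonalizable.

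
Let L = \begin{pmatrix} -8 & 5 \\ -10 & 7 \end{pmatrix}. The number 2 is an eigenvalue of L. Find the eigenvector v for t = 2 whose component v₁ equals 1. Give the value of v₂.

L − 2I = [[-10, 5], [-10, 5]].
Solving (L − 2I)v = 0 gives the eigenspace spanned by (1, 2).
With v₁ = 1, v = (1, 2), so v₂ = 2.

2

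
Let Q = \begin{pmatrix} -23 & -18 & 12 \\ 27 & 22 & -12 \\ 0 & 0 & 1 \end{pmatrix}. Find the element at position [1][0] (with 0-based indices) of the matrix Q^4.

Characteristic polynomial: t^3 - 21t + 20 = (t - 4)(t - 1)(t + 5), so the eigenvalues are -5, 1, 4.
t=1: eigenvector (2, -2, 1).
t=-5: eigenvector (-1, 1, 0).
t=4: eigenvector (-2, 3, 0).
P = [[2, -1, -2], [-2, 1, 3], [1, 0, 0]], D = diag(1, -5, 4), P⁻¹ = [[0, 0, 1], [-3, -2, 2], [1, 1, 0]].
Q⁴ = P·diag(1, 625, 256)·P⁻¹ = [[1363, 738, -1248], [-1107, -482, 1248], [0, 0, 1]].
The requested entry is -1107.

-1107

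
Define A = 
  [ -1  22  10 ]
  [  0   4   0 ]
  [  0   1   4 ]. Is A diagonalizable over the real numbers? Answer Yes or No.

No

Characteristic polynomial: p(μ) = μ^3 - 7μ^2 + 8μ + 16 = (μ - 4)^2(μ + 1).
μ = 4 has algebraic multiplicity 2; rank(A − 4I) = 2, so geometric multiplicity = 1.
Geometric multiplicity < algebraic multiplicity, so A is not diagonalizable.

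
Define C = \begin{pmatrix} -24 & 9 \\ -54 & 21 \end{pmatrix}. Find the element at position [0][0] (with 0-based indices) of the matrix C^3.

Characteristic polynomial: λ^2 + 3λ - 18 = (λ - 3)(λ + 6), so the eigenvalues are -6, 3.
λ=-6: eigenvector (1, 2).
λ=3: eigenvector (1, 3).
P = [[1, 1], [2, 3]], D = diag(-6, 3), P⁻¹ = [[3, -1], [-2, 1]].
C³ = P·diag(-216, 27)·P⁻¹ = [[-702, 243], [-1458, 513]].
The requested entry is -702.

-702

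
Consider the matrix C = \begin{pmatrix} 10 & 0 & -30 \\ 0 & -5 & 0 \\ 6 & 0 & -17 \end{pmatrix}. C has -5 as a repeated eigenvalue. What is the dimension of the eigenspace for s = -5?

2

C + 5I = [[15, 0, -30], [0, 0, 0], [6, 0, -12]].
This matrix has rank 1, so its null space has dimension 3 − 1 = 2.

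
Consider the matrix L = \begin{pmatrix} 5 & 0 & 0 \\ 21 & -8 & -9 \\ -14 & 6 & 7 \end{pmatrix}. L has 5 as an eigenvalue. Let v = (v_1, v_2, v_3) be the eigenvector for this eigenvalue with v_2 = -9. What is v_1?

-3

L − 5I = [[0, 0, 0], [21, -13, -9], [-14, 6, 2]].
Solving (L − 5I)v = 0 gives the eigenspace spanned by (-3, -9, 6).
With v_2 = -9, v = (-3, -9, 6), so v_1 = -3.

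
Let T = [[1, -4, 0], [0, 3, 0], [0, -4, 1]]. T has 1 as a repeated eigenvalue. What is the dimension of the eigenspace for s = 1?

T − 1I = [[0, -4, 0], [0, 2, 0], [0, -4, 0]].
This matrix has rank 1, so its null space has dimension 3 − 1 = 2.

2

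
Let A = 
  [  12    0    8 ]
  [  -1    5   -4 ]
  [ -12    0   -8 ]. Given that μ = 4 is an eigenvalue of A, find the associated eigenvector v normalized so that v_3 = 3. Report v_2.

9

A − 4I = [[8, 0, 8], [-1, 1, -4], [-12, 0, -12]].
Solving (A − 4I)v = 0 gives the eigenspace spanned by (-3, 9, 3).
With v_3 = 3, v = (-3, 9, 3), so v_2 = 9.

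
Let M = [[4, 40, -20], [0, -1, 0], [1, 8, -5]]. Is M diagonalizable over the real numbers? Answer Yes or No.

Yes

Characteristic polynomial: p(λ) = λ^3 + 2λ^2 + λ = λ(λ + 1)^2.
λ = -1 has algebraic multiplicity 2; rank(M + 1I) = 1, so geometric multiplicity = 2.
Every eigenvalue has geometric = algebraic multiplicity, so M is diagonalizable.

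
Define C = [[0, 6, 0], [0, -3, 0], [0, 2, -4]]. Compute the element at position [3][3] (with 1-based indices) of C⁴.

Characteristic polynomial: r^3 + 7r^2 + 12r = r(r + 3)(r + 4), so the eigenvalues are -4, -3, 0.
r=0: eigenvector (1, 0, 0).
r=-3: eigenvector (-2, 1, 2).
r=-4: eigenvector (0, 0, 1).
P = [[1, -2, 0], [0, 1, 0], [0, 2, 1]], D = diag(0, -3, -4), P⁻¹ = [[1, 2, 0], [0, 1, 0], [0, -2, 1]].
C⁴ = P·diag(0, 81, 256)·P⁻¹ = [[0, -162, 0], [0, 81, 0], [0, -350, 256]].
The requested entry is 256.

256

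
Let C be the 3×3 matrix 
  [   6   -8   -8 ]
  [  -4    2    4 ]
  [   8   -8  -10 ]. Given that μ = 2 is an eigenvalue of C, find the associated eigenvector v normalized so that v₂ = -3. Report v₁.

C − 2I = [[4, -8, -8], [-4, 0, 4], [8, -8, -12]].
Solving (C − 2I)v = 0 gives the eigenspace spanned by (6, -3, 6).
With v₂ = -3, v = (6, -3, 6), so v₁ = 6.

6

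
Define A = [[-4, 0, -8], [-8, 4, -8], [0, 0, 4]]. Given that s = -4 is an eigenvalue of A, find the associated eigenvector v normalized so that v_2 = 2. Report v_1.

2

A + 4I = [[0, 0, -8], [-8, 8, -8], [0, 0, 8]].
Solving (A + 4I)v = 0 gives the eigenspace spanned by (2, 2, 0).
With v_2 = 2, v = (2, 2, 0), so v_1 = 2.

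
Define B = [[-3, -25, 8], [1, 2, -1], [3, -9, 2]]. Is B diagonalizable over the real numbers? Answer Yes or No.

Characteristic polynomial: p(λ) = λ^3 - λ^2 - 16λ - 20 = (λ - 5)(λ + 2)^2.
λ = -2 has algebraic multiplicity 2; rank(B + 2I) = 2, so geometric multiplicity = 1.
Geometric multiplicity < algebraic multiplicity, so B is not diagonalizable.

No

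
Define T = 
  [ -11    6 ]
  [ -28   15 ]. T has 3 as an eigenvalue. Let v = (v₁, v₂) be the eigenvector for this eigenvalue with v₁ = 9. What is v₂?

T − 3I = [[-14, 6], [-28, 12]].
Solving (T − 3I)v = 0 gives the eigenspace spanned by (9, 21).
With v₁ = 9, v = (9, 21), so v₂ = 21.

21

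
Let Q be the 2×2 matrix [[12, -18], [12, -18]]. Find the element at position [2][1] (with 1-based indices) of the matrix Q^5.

Characteristic polynomial: λ^2 + 6λ = λ(λ + 6), so the eigenvalues are -6, 0.
λ=-6: eigenvector (1, 1).
λ=0: eigenvector (-3, -2).
P = [[1, -3], [1, -2]], D = diag(-6, 0), P⁻¹ = [[-2, 3], [-1, 1]].
Q⁵ = P·diag(-7776, 0)·P⁻¹ = [[15552, -23328], [15552, -23328]].
The requested entry is 15552.

15552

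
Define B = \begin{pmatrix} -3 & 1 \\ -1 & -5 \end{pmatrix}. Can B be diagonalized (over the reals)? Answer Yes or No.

No

Characteristic polynomial: p(t) = t^2 + 8t + 16 = (t + 4)^2.
t = -4 has algebraic multiplicity 2; rank(B + 4I) = 1, so geometric multiplicity = 1.
Geometric multiplicity < algebraic multiplicity, so B is not diagonalizable.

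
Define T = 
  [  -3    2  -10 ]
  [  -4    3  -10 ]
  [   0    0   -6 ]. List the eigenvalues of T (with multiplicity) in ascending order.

-6, -1, 1

Characteristic polynomial: p(r) = r^3 + 6r^2 - r - 6 = (r - 1)(r + 1)(r + 6).
Roots (with multiplicity): -6, -1, 1.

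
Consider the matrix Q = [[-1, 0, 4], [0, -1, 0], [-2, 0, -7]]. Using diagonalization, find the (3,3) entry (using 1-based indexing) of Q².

Characteristic polynomial: r^3 + 9r^2 + 23r + 15 = (r + 1)(r + 3)(r + 5), so the eigenvalues are -5, -3, -1.
r=-1: eigenvector (0, 1, 0).
r=-3: eigenvector (2, 0, -1).
r=-5: eigenvector (-1, 0, 1).
P = [[0, 2, -1], [1, 0, 0], [0, -1, 1]], D = diag(-1, -3, -5), P⁻¹ = [[0, 1, 0], [1, 0, 1], [1, 0, 2]].
Q² = P·diag(1, 9, 25)·P⁻¹ = [[-7, 0, -32], [0, 1, 0], [16, 0, 41]].
The requested entry is 41.

41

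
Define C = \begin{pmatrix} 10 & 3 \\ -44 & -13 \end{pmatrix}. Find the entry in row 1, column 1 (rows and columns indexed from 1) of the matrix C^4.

Characteristic polynomial: s^2 + 3s + 2 = (s + 1)(s + 2), so the eigenvalues are -2, -1.
s=-2: eigenvector (1, -4).
s=-1: eigenvector (3, -11).
P = [[1, 3], [-4, -11]], D = diag(-2, -1), P⁻¹ = [[-11, -3], [4, 1]].
C⁴ = P·diag(16, 1)·P⁻¹ = [[-164, -45], [660, 181]].
The requested entry is -164.

-164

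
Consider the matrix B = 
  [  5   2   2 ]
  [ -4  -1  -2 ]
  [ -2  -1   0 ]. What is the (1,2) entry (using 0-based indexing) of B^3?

Characteristic polynomial: t^3 - 4t^2 + 5t - 2 = (t - 2)(t - 1)^2, so the eigenvalues are 1, 1, 2.
t=1: eigenvector (-2, 3, 1).
t=1: eigenvector (1, -2, 0).
t=2: eigenvector (-2, 2, 1).
P = [[-2, 1, -2], [3, -2, 2], [1, 0, 1]], D = diag(1, 1, 2), P⁻¹ = [[2, 1, 2], [1, 0, 2], [-2, -1, -1]].
B³ = P·diag(1, 1, 8)·P⁻¹ = [[29, 14, 14], [-28, -13, -14], [-14, -7, -6]].
The requested entry is -14.

-14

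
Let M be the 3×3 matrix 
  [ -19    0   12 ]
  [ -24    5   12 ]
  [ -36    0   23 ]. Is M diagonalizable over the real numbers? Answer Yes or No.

Characteristic polynomial: p(s) = s^3 - 9s^2 + 15s + 25 = (s - 5)^2(s + 1).
s = 5 has algebraic multiplicity 2; rank(M − 5I) = 1, so geometric multiplicity = 2.
Every eigenvalue has geometric = algebraic multiplicity, so M is diagonalizable.

Yes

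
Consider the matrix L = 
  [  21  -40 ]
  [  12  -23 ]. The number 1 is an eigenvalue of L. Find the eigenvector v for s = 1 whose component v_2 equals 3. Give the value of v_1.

6

L − 1I = [[20, -40], [12, -24]].
Solving (L − 1I)v = 0 gives the eigenspace spanned by (6, 3).
With v_2 = 3, v = (6, 3), so v_1 = 6.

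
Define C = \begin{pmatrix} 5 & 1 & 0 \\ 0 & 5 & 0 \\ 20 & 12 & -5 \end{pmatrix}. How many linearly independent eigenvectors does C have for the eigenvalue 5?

C − 5I = [[0, 1, 0], [0, 0, 0], [20, 12, -10]].
This matrix has rank 2, so its null space has dimension 3 − 2 = 1.

1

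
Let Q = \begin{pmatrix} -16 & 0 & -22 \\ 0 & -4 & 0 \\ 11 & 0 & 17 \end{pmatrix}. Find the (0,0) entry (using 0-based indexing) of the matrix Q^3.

-466

Characteristic polynomial: μ^3 + 3μ^2 - 34μ - 120 = (μ - 6)(μ + 4)(μ + 5), so the eigenvalues are -5, -4, 6.
μ=-5: eigenvector (2, 0, -1).
μ=-4: eigenvector (0, 1, 0).
μ=6: eigenvector (-1, 0, 1).
P = [[2, 0, -1], [0, 1, 0], [-1, 0, 1]], D = diag(-5, -4, 6), P⁻¹ = [[1, 0, 1], [0, 1, 0], [1, 0, 2]].
Q³ = P·diag(-125, -64, 216)·P⁻¹ = [[-466, 0, -682], [0, -64, 0], [341, 0, 557]].
The requested entry is -466.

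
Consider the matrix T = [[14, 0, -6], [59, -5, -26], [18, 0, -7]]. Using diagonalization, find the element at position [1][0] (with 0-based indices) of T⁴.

Characteristic polynomial: r^3 - 2r^2 - 25r + 50 = (r - 5)(r - 2)(r + 5), so the eigenvalues are -5, 2, 5.
r=2: eigenvector (1, 1, 2).
r=5: eigenvector (-2, -4, -3).
r=-5: eigenvector (0, 1, 0).
P = [[1, -2, 0], [1, -4, 1], [2, -3, 0]], D = diag(2, 5, -5), P⁻¹ = [[-3, 0, 2], [-2, 0, 1], [-5, 1, 2]].
T⁴ = P·diag(16, 625, 625)·P⁻¹ = [[2452, 0, -1218], [1827, 625, -1218], [3654, 0, -1811]].
The requested entry is 1827.

1827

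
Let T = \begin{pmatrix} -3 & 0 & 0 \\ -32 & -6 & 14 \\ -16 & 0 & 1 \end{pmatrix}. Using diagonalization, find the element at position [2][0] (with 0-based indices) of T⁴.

Characteristic polynomial: μ^3 + 8μ^2 + 9μ - 18 = (μ - 1)(μ + 3)(μ + 6), so the eigenvalues are -6, -3, 1.
μ=-6: eigenvector (0, 1, 0).
μ=-3: eigenvector (1, 8, 4).
μ=1: eigenvector (0, 2, 1).
P = [[0, 1, 0], [1, 8, 2], [0, 4, 1]], D = diag(-6, -3, 1), P⁻¹ = [[0, 1, -2], [1, 0, 0], [-4, 0, 1]].
T⁴ = P·diag(1296, 81, 1)·P⁻¹ = [[81, 0, 0], [640, 1296, -2590], [320, 0, 1]].
The requested entry is 320.

320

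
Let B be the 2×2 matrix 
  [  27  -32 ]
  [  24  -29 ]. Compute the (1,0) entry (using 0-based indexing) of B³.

Characteristic polynomial: λ^2 + 2λ - 15 = (λ - 3)(λ + 5), so the eigenvalues are -5, 3.
λ=3: eigenvector (4, 3).
λ=-5: eigenvector (1, 1).
P = [[4, 1], [3, 1]], D = diag(3, -5), P⁻¹ = [[1, -1], [-3, 4]].
B³ = P·diag(27, -125)·P⁻¹ = [[483, -608], [456, -581]].
The requested entry is 456.

456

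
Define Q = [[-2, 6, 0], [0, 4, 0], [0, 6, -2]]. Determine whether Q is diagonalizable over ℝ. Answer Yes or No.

Characteristic polynomial: p(t) = t^3 - 12t - 16 = (t - 4)(t + 2)^2.
t = -2 has algebraic multiplicity 2; rank(Q + 2I) = 1, so geometric multiplicity = 2.
Every eigenvalue has geometric = algebraic multiplicity, so Q is diagonalizable.

Yes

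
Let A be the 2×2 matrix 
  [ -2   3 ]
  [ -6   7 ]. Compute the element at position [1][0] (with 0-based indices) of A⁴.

-510

Characteristic polynomial: t^2 - 5t + 4 = (t - 4)(t - 1), so the eigenvalues are 1, 4.
t=1: eigenvector (1, 1).
t=4: eigenvector (-1, -2).
P = [[1, -1], [1, -2]], D = diag(1, 4), P⁻¹ = [[2, -1], [1, -1]].
A⁴ = P·diag(1, 256)·P⁻¹ = [[-254, 255], [-510, 511]].
The requested entry is -510.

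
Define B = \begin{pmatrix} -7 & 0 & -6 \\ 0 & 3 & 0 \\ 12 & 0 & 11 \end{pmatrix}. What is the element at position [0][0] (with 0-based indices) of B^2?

Characteristic polynomial: t^3 - 7t^2 + 7t + 15 = (t - 5)(t - 3)(t + 1), so the eigenvalues are -1, 3, 5.
t=-1: eigenvector (-1, 0, 1).
t=3: eigenvector (0, 1, 0).
t=5: eigenvector (-1, 0, 2).
P = [[-1, 0, -1], [0, 1, 0], [1, 0, 2]], D = diag(-1, 3, 5), P⁻¹ = [[-2, 0, -1], [0, 1, 0], [1, 0, 1]].
B² = P·diag(1, 9, 25)·P⁻¹ = [[-23, 0, -24], [0, 9, 0], [48, 0, 49]].
The requested entry is -23.

-23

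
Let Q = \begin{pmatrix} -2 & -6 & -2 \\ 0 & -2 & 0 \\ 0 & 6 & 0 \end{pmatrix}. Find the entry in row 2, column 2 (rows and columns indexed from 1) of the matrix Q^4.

16

Characteristic polynomial: μ^3 + 4μ^2 + 4μ = μ(μ + 2)^2, so the eigenvalues are -2, -2, 0.
μ=-2: eigenvector (1, 0, 0).
μ=-2: eigenvector (0, 1, -3).
μ=0: eigenvector (-1, 0, 1).
P = [[1, 0, -1], [0, 1, 0], [0, -3, 1]], D = diag(-2, -2, 0), P⁻¹ = [[1, 3, 1], [0, 1, 0], [0, 3, 1]].
Q⁴ = P·diag(16, 16, 0)·P⁻¹ = [[16, 48, 16], [0, 16, 0], [0, -48, 0]].
The requested entry is 16.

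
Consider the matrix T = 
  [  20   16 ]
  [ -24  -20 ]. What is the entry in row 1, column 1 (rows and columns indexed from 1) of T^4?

Characteristic polynomial: r^2 - 16 = (r - 4)(r + 4), so the eigenvalues are -4, 4.
r=4: eigenvector (1, -1).
r=-4: eigenvector (-2, 3).
P = [[1, -2], [-1, 3]], D = diag(4, -4), P⁻¹ = [[3, 2], [1, 1]].
T⁴ = P·diag(256, 256)·P⁻¹ = [[256, 0], [0, 256]].
The requested entry is 256.

256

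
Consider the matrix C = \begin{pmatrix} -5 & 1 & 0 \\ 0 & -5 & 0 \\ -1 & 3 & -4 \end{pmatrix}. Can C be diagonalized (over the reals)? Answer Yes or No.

No

Characteristic polynomial: p(t) = t^3 + 14t^2 + 65t + 100 = (t + 4)(t + 5)^2.
t = -5 has algebraic multiplicity 2; rank(C + 5I) = 2, so geometric multiplicity = 1.
Geometric multiplicity < algebraic multiplicity, so C is not diagonalizable.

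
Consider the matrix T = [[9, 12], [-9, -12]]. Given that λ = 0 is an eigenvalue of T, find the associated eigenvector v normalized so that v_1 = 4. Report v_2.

T = [[9, 12], [-9, -12]].
Solving (T)v = 0 gives the eigenspace spanned by (4, -3).
With v_1 = 4, v = (4, -3), so v_2 = -3.

-3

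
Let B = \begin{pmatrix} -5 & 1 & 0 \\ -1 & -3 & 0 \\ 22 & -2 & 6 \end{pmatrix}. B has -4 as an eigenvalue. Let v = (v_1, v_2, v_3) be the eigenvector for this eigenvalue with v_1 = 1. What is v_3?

B + 4I = [[-1, 1, 0], [-1, 1, 0], [22, -2, 10]].
Solving (B + 4I)v = 0 gives the eigenspace spanned by (1, 1, -2).
With v_1 = 1, v = (1, 1, -2), so v_3 = -2.

-2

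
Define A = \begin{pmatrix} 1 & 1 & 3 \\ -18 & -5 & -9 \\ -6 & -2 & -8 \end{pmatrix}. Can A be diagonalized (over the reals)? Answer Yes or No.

No

Characteristic polynomial: p(r) = r^3 + 12r^2 + 45r + 50 = (r + 2)(r + 5)^2.
r = -5 has algebraic multiplicity 2; rank(A + 5I) = 2, so geometric multiplicity = 1.
Geometric multiplicity < algebraic multiplicity, so A is not diagonalizable.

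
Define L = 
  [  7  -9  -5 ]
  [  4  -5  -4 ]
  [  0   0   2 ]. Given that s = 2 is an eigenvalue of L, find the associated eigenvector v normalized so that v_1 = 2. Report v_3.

2

L − 2I = [[5, -9, -5], [4, -7, -4], [0, 0, 0]].
Solving (L − 2I)v = 0 gives the eigenspace spanned by (2, 0, 2).
With v_1 = 2, v = (2, 0, 2), so v_3 = 2.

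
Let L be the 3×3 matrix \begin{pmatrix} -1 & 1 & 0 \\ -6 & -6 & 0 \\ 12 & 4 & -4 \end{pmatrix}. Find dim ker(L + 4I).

2

L + 4I = [[3, 1, 0], [-6, -2, 0], [12, 4, 0]].
This matrix has rank 1, so its null space has dimension 3 − 1 = 2.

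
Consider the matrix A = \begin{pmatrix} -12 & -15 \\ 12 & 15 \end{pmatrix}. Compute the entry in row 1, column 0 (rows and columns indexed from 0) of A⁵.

972

Characteristic polynomial: t^2 - 3t = t(t - 3), so the eigenvalues are 0, 3.
t=0: eigenvector (5, -4).
t=3: eigenvector (-1, 1).
P = [[5, -1], [-4, 1]], D = diag(0, 3), P⁻¹ = [[1, 1], [4, 5]].
A⁵ = P·diag(0, 243)·P⁻¹ = [[-972, -1215], [972, 1215]].
The requested entry is 972.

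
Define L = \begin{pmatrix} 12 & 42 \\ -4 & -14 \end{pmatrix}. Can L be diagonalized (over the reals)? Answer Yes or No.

Yes

Characteristic polynomial: p(s) = s^2 + 2s = s(s + 2).
All 2 eigenvalues are distinct, so L is diagonalizable.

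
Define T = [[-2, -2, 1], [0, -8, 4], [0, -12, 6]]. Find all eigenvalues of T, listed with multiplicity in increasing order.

-2, -2, 0

Characteristic polynomial: p(λ) = λ^3 + 4λ^2 + 4λ = λ(λ + 2)^2.
Roots (with multiplicity): -2, -2, 0.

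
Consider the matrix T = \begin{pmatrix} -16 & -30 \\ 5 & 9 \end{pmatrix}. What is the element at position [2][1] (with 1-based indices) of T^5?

7775

Characteristic polynomial: λ^2 + 7λ + 6 = (λ + 1)(λ + 6), so the eigenvalues are -6, -1.
λ=-1: eigenvector (-2, 1).
λ=-6: eigenvector (-3, 1).
P = [[-2, -3], [1, 1]], D = diag(-1, -6), P⁻¹ = [[1, 3], [-1, -2]].
T⁵ = P·diag(-1, -7776)·P⁻¹ = [[-23326, -46650], [7775, 15549]].
The requested entry is 7775.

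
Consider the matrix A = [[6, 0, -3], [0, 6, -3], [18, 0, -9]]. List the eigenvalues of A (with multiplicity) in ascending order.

-3, 0, 6

Characteristic polynomial: p(μ) = μ^3 - 3μ^2 - 18μ = μ(μ - 6)(μ + 3).
Roots (with multiplicity): -3, 0, 6.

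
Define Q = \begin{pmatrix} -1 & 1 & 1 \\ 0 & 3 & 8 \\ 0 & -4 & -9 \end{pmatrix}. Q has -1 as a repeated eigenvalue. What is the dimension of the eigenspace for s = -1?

Q + 1I = [[0, 1, 1], [0, 4, 8], [0, -4, -8]].
This matrix has rank 2, so its null space has dimension 3 − 2 = 1.

1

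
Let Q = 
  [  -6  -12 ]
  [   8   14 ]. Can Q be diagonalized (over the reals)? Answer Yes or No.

Characteristic polynomial: p(t) = t^2 - 8t + 12 = (t - 6)(t - 2).
All 2 eigenvalues are distinct, so Q is diagonalizable.

Yes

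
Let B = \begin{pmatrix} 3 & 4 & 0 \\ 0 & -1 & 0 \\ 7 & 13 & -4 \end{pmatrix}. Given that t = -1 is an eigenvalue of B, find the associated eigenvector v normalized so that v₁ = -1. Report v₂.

B + 1I = [[4, 4, 0], [0, 0, 0], [7, 13, -3]].
Solving (B + 1I)v = 0 gives the eigenspace spanned by (-1, 1, 2).
With v₁ = -1, v = (-1, 1, 2), so v₂ = 1.

1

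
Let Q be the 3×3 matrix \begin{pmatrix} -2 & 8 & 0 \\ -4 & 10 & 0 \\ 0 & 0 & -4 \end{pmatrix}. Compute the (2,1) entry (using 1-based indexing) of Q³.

Characteristic polynomial: t^3 - 4t^2 - 20t + 48 = (t - 6)(t - 2)(t + 4), so the eigenvalues are -4, 2, 6.
t=-4: eigenvector (0, 0, 1).
t=2: eigenvector (-2, -1, 0).
t=6: eigenvector (1, 1, 0).
P = [[0, -2, 1], [0, -1, 1], [1, 0, 0]], D = diag(-4, 2, 6), P⁻¹ = [[0, 0, 1], [-1, 1, 0], [-1, 2, 0]].
Q³ = P·diag(-64, 8, 216)·P⁻¹ = [[-200, 416, 0], [-208, 424, 0], [0, 0, -64]].
The requested entry is -208.

-208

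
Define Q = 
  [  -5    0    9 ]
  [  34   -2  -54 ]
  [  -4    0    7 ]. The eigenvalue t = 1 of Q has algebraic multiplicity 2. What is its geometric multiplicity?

Q − 1I = [[-6, 0, 9], [34, -3, -54], [-4, 0, 6]].
This matrix has rank 2, so its null space has dimension 3 − 2 = 1.

1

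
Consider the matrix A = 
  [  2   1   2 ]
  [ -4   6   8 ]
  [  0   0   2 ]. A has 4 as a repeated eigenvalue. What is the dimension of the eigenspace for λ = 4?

A − 4I = [[-2, 1, 2], [-4, 2, 8], [0, 0, -2]].
This matrix has rank 2, so its null space has dimension 3 − 2 = 1.

1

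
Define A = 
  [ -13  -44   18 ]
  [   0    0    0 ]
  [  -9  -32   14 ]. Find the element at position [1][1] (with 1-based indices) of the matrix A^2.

Characteristic polynomial: λ^3 - λ^2 - 20λ = λ(λ - 5)(λ + 4), so the eigenvalues are -4, 0, 5.
λ=0: eigenvector (-2, 1, 1).
λ=5: eigenvector (-1, 0, -1).
λ=-4: eigenvector (2, 0, 1).
P = [[-2, -1, 2], [1, 0, 0], [1, -1, 1]], D = diag(0, 5, -4), P⁻¹ = [[0, 1, 0], [1, 4, -2], [1, 3, -1]].
A² = P·diag(0, 25, 16)·P⁻¹ = [[7, -4, 18], [0, 0, 0], [-9, -52, 34]].
The requested entry is 7.

7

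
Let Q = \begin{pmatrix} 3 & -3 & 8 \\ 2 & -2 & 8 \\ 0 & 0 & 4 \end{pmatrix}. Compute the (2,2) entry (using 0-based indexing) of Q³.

64

Characteristic polynomial: λ^3 - 5λ^2 + 4λ = λ(λ - 4)(λ - 1), so the eigenvalues are 0, 1, 4.
λ=1: eigenvector (3, 2, 0).
λ=4: eigenvector (2, 2, 1).
λ=0: eigenvector (1, 1, 0).
P = [[3, 2, 1], [2, 2, 1], [0, 1, 0]], D = diag(1, 4, 0), P⁻¹ = [[1, -1, 0], [0, 0, 1], [-2, 3, -2]].
Q³ = P·diag(1, 64, 0)·P⁻¹ = [[3, -3, 128], [2, -2, 128], [0, 0, 64]].
The requested entry is 64.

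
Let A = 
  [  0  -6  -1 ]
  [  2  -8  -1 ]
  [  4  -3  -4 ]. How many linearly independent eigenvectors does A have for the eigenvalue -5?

1

A + 5I = [[5, -6, -1], [2, -3, -1], [4, -3, 1]].
This matrix has rank 2, so its null space has dimension 3 − 2 = 1.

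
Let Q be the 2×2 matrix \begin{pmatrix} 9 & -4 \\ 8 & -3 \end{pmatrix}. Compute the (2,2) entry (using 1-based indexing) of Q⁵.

Characteristic polynomial: μ^2 - 6μ + 5 = (μ - 5)(μ - 1), so the eigenvalues are 1, 5.
μ=5: eigenvector (1, 1).
μ=1: eigenvector (-1, -2).
P = [[1, -1], [1, -2]], D = diag(5, 1), P⁻¹ = [[2, -1], [1, -1]].
Q⁵ = P·diag(3125, 1)·P⁻¹ = [[6249, -3124], [6248, -3123]].
The requested entry is -3123.

-3123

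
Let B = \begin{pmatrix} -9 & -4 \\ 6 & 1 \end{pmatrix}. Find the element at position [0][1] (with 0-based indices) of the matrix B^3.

Characteristic polynomial: λ^2 + 8λ + 15 = (λ + 3)(λ + 5), so the eigenvalues are -5, -3.
λ=-5: eigenvector (-1, 1).
λ=-3: eigenvector (-2, 3).
P = [[-1, -2], [1, 3]], D = diag(-5, -3), P⁻¹ = [[-3, -2], [1, 1]].
B³ = P·diag(-125, -27)·P⁻¹ = [[-321, -196], [294, 169]].
The requested entry is -196.

-196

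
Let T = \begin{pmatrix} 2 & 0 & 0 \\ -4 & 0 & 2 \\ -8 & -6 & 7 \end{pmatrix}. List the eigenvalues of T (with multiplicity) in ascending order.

Characteristic polynomial: p(λ) = λ^3 - 9λ^2 + 26λ - 24 = (λ - 4)(λ - 3)(λ - 2).
Roots (with multiplicity): 2, 3, 4.

2, 3, 4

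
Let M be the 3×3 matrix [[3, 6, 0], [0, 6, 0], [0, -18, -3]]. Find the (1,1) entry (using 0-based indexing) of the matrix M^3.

Characteristic polynomial: μ^3 - 6μ^2 - 9μ + 54 = (μ - 6)(μ - 3)(μ + 3), so the eigenvalues are -3, 3, 6.
μ=3: eigenvector (1, 0, 0).
μ=6: eigenvector (2, 1, -2).
μ=-3: eigenvector (0, 0, 1).
P = [[1, 2, 0], [0, 1, 0], [0, -2, 1]], D = diag(3, 6, -3), P⁻¹ = [[1, -2, 0], [0, 1, 0], [0, 2, 1]].
M³ = P·diag(27, 216, -27)·P⁻¹ = [[27, 378, 0], [0, 216, 0], [0, -486, -27]].
The requested entry is 216.

216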